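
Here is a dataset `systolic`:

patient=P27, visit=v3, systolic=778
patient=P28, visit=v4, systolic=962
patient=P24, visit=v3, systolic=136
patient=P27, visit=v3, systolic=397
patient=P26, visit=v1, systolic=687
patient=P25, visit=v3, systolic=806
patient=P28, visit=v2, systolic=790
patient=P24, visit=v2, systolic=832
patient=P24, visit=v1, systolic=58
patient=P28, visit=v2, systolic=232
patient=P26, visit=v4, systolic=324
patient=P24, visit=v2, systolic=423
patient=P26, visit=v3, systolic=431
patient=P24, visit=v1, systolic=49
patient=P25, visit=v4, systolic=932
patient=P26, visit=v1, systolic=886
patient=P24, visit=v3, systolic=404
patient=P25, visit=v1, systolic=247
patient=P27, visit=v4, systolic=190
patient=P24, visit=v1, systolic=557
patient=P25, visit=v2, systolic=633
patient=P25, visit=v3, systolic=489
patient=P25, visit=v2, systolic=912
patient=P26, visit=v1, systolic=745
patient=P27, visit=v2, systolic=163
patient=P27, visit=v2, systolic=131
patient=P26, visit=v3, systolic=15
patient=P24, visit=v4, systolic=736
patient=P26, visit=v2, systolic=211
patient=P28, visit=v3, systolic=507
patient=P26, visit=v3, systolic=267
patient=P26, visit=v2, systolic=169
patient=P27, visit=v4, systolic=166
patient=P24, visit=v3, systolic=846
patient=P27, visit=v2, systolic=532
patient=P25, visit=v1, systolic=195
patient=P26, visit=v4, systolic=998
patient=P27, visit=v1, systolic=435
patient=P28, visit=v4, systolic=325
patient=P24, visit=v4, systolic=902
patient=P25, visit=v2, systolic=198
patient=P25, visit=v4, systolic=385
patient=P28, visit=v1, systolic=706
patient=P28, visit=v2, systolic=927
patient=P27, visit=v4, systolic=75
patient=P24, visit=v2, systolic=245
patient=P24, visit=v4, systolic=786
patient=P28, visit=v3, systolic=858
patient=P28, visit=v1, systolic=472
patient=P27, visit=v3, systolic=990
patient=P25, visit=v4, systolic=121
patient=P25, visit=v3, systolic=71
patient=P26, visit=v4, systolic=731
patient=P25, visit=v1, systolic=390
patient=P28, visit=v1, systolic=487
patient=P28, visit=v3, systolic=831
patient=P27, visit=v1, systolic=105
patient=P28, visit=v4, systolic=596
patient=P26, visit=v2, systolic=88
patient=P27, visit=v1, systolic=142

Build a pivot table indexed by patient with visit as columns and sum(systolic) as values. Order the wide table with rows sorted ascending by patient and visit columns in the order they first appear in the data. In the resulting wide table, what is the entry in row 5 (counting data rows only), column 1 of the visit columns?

2196

With rows sorted ascending by patient, row 5 is patient=P28. visit columns in first-appearance order: v3, v4, v1, v2; column 1 is v3.
Long rows with patient=P28, visit=v3: 507 + 858 + 831 = 2196.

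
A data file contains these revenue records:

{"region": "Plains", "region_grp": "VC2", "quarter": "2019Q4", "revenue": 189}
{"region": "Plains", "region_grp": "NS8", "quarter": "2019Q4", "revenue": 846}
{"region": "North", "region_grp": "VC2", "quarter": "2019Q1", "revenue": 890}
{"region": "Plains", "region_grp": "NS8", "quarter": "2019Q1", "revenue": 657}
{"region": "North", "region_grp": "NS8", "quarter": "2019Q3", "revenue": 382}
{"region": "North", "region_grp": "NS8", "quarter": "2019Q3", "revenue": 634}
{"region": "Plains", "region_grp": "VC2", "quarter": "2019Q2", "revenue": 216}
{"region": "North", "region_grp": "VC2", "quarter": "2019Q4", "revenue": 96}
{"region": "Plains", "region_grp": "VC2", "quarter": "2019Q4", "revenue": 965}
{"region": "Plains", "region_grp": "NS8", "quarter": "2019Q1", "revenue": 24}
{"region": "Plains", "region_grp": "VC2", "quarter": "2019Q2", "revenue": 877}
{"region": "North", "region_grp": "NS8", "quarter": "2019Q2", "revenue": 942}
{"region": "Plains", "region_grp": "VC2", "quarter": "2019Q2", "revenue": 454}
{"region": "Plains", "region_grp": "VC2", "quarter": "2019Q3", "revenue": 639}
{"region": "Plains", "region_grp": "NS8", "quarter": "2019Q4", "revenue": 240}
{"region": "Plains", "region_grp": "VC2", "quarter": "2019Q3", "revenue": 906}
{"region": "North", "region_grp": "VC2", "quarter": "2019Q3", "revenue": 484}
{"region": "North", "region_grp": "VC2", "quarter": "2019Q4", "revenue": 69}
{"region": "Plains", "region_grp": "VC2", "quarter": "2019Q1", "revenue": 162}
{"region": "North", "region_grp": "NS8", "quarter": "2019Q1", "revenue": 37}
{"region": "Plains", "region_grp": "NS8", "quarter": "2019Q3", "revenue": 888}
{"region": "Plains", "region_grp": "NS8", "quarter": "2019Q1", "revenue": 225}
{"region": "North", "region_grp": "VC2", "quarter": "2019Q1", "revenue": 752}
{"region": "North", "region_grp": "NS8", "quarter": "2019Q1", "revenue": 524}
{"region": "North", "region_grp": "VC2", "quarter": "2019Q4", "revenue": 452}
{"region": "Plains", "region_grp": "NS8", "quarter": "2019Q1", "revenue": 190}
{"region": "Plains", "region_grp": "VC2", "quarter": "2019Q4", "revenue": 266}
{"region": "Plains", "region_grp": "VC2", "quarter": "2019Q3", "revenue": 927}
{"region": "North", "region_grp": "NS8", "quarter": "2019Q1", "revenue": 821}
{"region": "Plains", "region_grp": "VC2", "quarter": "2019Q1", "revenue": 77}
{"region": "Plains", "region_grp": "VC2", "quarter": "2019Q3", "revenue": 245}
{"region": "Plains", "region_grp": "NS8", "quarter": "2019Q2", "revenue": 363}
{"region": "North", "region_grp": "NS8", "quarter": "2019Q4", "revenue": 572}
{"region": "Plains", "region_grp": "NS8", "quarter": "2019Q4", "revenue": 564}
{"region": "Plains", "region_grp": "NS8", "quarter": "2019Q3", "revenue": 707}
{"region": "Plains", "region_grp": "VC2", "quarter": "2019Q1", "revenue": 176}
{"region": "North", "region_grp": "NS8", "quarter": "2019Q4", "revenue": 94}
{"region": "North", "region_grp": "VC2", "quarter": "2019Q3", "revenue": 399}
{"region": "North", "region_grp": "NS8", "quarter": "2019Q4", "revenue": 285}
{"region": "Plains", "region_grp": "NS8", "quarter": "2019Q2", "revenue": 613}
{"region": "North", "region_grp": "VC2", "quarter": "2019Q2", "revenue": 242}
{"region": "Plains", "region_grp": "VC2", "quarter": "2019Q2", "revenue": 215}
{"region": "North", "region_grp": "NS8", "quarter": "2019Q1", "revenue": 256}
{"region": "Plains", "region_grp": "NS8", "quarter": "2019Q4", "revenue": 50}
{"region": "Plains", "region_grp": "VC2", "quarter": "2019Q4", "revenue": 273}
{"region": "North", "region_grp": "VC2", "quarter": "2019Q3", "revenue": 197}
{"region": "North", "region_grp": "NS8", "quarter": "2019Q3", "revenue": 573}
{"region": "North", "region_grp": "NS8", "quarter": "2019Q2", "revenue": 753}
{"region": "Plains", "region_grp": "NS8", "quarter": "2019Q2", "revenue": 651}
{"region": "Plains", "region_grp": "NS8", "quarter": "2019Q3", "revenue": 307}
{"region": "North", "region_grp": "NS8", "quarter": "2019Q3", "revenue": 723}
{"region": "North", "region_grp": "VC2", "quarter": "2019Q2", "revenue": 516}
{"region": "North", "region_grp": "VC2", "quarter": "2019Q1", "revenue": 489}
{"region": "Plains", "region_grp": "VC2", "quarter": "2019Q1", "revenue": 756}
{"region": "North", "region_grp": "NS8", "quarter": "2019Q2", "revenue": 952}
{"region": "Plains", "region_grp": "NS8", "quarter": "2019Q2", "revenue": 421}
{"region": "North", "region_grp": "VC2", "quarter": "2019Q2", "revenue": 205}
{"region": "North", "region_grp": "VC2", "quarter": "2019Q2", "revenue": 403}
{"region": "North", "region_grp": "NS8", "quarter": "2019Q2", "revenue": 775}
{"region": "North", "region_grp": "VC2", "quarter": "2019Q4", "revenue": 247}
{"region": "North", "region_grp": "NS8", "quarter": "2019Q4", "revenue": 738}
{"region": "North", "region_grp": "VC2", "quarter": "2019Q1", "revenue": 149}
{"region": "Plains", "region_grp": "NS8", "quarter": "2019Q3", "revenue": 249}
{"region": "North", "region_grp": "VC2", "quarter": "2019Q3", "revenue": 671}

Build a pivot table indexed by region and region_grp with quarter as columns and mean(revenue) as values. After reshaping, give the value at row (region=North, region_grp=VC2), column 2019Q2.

341.50

Rows with region=North, region_grp=VC2 and quarter=2019Q2: revenue values are 242, 516, 205, 403.
(242 + 516 + 205 + 403) / 4 = 341.50.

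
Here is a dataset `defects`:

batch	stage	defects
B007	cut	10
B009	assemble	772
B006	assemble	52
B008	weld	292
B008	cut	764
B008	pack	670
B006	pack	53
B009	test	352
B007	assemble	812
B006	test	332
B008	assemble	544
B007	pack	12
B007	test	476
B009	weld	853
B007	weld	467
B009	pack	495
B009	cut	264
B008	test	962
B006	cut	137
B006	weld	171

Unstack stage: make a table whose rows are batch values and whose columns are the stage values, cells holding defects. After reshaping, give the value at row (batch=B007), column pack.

Wide layout: rows indexed by batch, columns are the 5 distinct stage values (cut, assemble, weld, pack, test).
Cell (batch=B007, stage=pack) draws from the long row where batch=B007 and stage=pack, which has defects=12.

12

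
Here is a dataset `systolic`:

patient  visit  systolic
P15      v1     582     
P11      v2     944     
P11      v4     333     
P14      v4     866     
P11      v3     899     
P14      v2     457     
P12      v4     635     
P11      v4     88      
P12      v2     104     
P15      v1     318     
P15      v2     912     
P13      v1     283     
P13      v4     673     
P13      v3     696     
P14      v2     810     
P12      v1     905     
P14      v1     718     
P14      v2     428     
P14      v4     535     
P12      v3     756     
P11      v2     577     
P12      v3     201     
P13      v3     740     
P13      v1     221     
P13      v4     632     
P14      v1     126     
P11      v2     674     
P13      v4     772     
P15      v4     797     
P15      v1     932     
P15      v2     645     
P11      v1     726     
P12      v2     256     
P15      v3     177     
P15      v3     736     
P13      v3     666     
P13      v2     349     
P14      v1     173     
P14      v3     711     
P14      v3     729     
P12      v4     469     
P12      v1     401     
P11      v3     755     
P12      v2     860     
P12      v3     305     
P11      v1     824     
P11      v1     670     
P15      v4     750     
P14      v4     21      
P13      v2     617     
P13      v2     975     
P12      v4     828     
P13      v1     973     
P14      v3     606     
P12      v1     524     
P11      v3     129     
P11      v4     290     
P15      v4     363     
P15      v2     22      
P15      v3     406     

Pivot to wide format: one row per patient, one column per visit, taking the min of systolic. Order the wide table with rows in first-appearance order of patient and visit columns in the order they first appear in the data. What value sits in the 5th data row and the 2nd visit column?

349

With rows in first-appearance order of patient, row 5 is patient=P13. visit columns in first-appearance order: v1, v2, v4, v3; column 2 is v2.
Long rows with patient=P13, visit=v2: min(349, 617, 975) = 349.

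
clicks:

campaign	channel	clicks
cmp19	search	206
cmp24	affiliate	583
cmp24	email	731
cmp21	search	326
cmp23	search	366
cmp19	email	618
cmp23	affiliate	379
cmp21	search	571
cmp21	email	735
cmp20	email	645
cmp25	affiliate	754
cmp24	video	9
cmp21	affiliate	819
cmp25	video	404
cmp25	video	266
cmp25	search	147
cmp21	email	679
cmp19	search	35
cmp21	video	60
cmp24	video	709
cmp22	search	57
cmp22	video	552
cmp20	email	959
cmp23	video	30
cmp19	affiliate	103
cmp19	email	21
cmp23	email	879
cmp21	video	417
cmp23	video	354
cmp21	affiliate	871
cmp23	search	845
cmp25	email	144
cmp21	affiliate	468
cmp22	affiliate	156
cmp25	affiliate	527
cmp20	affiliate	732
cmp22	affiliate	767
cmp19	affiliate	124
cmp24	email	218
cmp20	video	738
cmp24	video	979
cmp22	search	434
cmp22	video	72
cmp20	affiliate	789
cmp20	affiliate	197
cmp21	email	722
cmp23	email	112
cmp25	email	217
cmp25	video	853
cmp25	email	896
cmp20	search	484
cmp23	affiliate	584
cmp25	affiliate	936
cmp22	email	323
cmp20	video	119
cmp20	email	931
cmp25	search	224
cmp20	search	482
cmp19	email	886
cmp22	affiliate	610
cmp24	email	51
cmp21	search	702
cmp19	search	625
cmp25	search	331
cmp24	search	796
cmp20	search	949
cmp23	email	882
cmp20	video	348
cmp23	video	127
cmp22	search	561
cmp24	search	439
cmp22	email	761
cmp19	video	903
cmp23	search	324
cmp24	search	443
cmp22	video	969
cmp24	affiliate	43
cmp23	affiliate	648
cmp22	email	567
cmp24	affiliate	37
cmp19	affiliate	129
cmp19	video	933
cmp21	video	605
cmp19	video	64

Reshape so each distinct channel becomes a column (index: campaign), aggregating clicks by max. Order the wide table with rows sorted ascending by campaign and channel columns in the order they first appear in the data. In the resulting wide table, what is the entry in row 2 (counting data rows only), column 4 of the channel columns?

738

With rows sorted ascending by campaign, row 2 is campaign=cmp20. channel columns in first-appearance order: search, affiliate, email, video; column 4 is video.
Long rows with campaign=cmp20, channel=video: max(738, 119, 348) = 738.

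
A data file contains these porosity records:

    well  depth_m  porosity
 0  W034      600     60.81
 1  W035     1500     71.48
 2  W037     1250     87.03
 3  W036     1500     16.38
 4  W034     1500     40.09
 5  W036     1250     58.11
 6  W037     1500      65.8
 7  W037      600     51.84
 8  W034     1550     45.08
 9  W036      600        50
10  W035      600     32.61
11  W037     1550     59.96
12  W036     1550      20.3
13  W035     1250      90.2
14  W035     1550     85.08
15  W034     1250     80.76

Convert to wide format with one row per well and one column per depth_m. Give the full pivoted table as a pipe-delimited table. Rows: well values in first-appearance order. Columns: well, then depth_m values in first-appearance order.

| well | 600 | 1500 | 1250 | 1550 |
| W034 | 60.81 | 40.09 | 80.76 | 45.08 |
| W035 | 32.61 | 71.48 | 90.2 | 85.08 |
| W037 | 51.84 | 65.8 | 87.03 | 59.96 |
| W036 | 50 | 16.38 | 58.11 | 20.3 |

Columns: well plus the 4 distinct depth_m values (600, 1500, 1250, 1550).
For example, row W034 column 600 takes porosity=60.81 from the long row (W034, 600).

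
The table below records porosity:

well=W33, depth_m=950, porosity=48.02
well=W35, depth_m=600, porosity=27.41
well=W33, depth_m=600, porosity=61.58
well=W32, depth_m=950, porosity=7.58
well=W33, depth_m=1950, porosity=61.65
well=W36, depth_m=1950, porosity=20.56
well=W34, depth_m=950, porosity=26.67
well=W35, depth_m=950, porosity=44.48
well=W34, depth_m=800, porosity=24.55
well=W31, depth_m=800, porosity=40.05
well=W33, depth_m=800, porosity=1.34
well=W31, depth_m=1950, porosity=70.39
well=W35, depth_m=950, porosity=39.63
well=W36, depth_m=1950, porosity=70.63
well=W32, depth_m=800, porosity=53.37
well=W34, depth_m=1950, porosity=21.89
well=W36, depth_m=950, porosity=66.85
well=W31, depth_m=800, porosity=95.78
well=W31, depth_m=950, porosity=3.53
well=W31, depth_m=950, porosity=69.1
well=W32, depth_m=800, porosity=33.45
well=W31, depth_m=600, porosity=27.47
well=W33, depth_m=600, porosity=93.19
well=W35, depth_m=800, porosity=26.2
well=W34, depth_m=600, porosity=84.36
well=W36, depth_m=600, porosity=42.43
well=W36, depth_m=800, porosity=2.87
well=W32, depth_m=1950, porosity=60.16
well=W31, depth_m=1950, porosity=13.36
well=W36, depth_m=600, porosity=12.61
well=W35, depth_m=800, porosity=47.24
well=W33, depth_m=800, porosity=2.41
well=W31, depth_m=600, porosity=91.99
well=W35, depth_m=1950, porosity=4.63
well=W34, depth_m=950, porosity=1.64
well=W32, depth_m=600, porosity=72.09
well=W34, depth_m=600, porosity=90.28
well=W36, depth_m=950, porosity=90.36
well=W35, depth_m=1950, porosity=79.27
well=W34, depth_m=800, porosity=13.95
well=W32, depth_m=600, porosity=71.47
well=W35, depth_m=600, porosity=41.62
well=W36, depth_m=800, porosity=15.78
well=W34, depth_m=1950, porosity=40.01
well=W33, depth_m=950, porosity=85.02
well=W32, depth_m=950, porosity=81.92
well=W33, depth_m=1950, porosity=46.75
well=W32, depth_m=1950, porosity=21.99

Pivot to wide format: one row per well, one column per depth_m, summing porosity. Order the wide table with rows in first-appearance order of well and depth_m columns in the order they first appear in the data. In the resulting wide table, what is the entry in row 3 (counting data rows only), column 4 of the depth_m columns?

With rows in first-appearance order of well, row 3 is well=W32. depth_m columns in first-appearance order: 950, 600, 1950, 800; column 4 is 800.
Long rows with well=W32, depth_m=800: 53.37 + 33.45 = 86.82.

86.82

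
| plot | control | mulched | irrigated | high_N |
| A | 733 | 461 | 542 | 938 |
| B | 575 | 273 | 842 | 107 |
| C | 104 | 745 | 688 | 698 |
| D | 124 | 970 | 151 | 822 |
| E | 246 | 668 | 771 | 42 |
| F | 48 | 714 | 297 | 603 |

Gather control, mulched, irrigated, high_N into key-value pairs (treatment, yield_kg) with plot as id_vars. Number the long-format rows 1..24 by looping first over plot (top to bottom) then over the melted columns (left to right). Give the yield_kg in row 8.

24 rows total (6 × 4). Row 8: index ⌊(8-1)/4⌋ = 1 into plot → B; (8-1) mod 4 = 3 into the melted columns → high_N.
So row 8 is (B, high_N, 107); yield_kg = 107.

107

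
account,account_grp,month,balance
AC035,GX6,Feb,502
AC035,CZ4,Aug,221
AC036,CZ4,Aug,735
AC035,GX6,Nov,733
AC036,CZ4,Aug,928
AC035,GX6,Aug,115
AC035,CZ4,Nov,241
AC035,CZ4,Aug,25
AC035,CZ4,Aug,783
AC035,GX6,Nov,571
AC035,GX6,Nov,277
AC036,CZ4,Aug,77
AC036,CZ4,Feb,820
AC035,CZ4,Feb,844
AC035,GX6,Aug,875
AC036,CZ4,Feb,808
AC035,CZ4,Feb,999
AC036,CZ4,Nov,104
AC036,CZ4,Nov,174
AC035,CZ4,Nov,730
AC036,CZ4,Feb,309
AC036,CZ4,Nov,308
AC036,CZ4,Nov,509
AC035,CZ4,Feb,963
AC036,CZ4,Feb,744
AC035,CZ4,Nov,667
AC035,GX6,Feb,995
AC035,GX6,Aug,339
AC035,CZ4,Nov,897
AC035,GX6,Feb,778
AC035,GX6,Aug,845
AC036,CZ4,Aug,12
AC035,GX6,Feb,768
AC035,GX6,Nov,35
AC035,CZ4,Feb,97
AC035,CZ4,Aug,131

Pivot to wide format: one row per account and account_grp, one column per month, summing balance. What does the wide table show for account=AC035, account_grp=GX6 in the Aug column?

Rows with account=AC035, account_grp=GX6 and month=Aug: balance values are 115, 875, 339, 845.
115 + 875 + 339 + 845 = 2174.

2174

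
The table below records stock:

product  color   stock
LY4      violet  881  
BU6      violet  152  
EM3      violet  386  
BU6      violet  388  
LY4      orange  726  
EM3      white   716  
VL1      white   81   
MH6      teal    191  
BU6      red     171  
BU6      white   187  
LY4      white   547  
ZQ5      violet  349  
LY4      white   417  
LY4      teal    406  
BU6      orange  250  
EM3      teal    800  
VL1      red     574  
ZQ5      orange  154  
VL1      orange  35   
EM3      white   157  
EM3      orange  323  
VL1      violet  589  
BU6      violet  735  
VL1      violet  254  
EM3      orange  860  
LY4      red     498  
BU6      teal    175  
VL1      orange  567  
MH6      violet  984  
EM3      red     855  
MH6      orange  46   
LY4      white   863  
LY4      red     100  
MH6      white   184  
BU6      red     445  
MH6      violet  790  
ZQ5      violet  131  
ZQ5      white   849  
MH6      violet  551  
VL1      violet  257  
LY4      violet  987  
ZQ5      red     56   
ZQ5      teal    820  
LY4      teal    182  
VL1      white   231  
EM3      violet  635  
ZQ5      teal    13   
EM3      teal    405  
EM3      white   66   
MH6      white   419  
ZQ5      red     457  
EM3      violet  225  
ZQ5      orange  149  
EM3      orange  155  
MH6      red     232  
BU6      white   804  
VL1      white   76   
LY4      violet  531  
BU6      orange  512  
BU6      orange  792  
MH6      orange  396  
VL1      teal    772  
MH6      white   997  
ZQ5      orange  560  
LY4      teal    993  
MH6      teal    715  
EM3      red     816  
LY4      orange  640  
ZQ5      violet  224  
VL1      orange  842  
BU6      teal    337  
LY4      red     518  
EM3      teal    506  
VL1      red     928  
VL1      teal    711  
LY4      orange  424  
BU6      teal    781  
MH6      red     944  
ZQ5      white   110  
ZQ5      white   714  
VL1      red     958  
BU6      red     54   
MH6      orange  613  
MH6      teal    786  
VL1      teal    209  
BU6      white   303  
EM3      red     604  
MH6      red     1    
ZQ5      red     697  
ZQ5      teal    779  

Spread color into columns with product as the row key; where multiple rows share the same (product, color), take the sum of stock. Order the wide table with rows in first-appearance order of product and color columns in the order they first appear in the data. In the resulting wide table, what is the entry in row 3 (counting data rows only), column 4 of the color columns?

1711

With rows in first-appearance order of product, row 3 is product=EM3. color columns in first-appearance order: violet, orange, white, teal, red; column 4 is teal.
Long rows with product=EM3, color=teal: 800 + 405 + 506 = 1711.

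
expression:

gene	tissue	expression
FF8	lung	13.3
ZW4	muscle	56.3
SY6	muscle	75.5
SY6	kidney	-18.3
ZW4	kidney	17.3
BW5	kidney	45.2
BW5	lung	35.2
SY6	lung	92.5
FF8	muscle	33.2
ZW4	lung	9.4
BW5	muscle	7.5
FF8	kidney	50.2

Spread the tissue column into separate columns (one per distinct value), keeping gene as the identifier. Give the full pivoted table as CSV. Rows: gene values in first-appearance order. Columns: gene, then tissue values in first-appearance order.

Columns: gene plus the 3 distinct tissue values (lung, muscle, kidney).
For example, row FF8 column lung takes expression=13.3 from the long row (FF8, lung).

gene,lung,muscle,kidney
FF8,13.3,33.2,50.2
ZW4,9.4,56.3,17.3
SY6,92.5,75.5,-18.3
BW5,35.2,7.5,45.2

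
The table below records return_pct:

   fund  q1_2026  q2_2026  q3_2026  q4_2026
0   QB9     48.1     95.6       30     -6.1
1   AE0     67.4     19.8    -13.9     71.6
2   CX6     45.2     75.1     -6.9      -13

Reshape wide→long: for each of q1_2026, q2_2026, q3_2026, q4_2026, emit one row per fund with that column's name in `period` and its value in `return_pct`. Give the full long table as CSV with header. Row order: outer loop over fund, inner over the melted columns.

fund,period,return_pct
QB9,q1_2026,48.1
QB9,q2_2026,95.6
QB9,q3_2026,30
QB9,q4_2026,-6.1
AE0,q1_2026,67.4
AE0,q2_2026,19.8
AE0,q3_2026,-13.9
AE0,q4_2026,71.6
CX6,q1_2026,45.2
CX6,q2_2026,75.1
CX6,q3_2026,-6.9
CX6,q4_2026,-13

Each (fund, column) pair becomes one row: 3 × 4 = 12 rows.
For example, (QB9, q1_2026) → return_pct=48.1.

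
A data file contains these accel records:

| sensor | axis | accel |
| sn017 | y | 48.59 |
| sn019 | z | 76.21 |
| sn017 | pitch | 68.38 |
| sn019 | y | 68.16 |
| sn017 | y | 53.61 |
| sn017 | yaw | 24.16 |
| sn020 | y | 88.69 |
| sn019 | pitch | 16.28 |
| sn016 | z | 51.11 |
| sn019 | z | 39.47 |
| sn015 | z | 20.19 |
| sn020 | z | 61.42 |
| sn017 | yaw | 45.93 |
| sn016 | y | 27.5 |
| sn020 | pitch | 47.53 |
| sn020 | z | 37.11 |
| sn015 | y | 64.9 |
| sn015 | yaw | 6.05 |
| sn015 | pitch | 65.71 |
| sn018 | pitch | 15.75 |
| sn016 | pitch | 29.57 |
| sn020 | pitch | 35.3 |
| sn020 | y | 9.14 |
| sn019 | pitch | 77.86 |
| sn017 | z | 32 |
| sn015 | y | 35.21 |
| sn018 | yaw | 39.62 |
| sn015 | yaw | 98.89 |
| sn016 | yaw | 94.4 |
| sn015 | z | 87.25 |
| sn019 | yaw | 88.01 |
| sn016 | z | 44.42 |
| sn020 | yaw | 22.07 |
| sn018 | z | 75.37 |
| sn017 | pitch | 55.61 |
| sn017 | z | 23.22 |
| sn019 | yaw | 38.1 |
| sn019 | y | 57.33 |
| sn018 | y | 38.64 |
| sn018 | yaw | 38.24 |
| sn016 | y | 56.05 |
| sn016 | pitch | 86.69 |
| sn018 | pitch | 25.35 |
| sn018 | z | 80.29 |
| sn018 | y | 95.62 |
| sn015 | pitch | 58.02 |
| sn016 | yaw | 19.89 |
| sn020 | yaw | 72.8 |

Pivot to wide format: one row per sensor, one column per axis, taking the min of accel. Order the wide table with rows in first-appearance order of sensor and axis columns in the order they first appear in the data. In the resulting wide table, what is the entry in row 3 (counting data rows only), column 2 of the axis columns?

37.11

With rows in first-appearance order of sensor, row 3 is sensor=sn020. axis columns in first-appearance order: y, z, pitch, yaw; column 2 is z.
Long rows with sensor=sn020, axis=z: min(61.42, 37.11) = 37.11.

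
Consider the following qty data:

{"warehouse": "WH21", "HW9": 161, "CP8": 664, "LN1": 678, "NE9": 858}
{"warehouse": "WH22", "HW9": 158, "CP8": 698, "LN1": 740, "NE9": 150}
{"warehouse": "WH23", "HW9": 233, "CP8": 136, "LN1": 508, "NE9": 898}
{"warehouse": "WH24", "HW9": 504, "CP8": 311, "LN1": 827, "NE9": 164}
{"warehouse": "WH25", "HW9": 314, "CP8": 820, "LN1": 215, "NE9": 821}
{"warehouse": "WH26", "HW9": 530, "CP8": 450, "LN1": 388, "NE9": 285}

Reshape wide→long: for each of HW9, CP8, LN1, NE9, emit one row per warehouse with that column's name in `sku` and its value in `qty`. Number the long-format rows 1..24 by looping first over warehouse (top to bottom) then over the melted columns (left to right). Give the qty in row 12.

24 rows total (6 × 4). Row 12: index ⌊(12-1)/4⌋ = 2 into warehouse → WH23; (12-1) mod 4 = 3 into the melted columns → NE9.
So row 12 is (WH23, NE9, 898); qty = 898.

898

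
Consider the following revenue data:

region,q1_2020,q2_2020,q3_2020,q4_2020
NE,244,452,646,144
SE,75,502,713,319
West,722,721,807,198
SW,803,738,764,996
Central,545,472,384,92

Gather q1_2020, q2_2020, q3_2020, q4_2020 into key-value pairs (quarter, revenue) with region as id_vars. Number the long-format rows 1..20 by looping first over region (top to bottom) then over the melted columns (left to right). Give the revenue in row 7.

20 rows total (5 × 4). Row 7: index ⌊(7-1)/4⌋ = 1 into region → SE; (7-1) mod 4 = 2 into the melted columns → q3_2020.
So row 7 is (SE, q3_2020, 713); revenue = 713.

713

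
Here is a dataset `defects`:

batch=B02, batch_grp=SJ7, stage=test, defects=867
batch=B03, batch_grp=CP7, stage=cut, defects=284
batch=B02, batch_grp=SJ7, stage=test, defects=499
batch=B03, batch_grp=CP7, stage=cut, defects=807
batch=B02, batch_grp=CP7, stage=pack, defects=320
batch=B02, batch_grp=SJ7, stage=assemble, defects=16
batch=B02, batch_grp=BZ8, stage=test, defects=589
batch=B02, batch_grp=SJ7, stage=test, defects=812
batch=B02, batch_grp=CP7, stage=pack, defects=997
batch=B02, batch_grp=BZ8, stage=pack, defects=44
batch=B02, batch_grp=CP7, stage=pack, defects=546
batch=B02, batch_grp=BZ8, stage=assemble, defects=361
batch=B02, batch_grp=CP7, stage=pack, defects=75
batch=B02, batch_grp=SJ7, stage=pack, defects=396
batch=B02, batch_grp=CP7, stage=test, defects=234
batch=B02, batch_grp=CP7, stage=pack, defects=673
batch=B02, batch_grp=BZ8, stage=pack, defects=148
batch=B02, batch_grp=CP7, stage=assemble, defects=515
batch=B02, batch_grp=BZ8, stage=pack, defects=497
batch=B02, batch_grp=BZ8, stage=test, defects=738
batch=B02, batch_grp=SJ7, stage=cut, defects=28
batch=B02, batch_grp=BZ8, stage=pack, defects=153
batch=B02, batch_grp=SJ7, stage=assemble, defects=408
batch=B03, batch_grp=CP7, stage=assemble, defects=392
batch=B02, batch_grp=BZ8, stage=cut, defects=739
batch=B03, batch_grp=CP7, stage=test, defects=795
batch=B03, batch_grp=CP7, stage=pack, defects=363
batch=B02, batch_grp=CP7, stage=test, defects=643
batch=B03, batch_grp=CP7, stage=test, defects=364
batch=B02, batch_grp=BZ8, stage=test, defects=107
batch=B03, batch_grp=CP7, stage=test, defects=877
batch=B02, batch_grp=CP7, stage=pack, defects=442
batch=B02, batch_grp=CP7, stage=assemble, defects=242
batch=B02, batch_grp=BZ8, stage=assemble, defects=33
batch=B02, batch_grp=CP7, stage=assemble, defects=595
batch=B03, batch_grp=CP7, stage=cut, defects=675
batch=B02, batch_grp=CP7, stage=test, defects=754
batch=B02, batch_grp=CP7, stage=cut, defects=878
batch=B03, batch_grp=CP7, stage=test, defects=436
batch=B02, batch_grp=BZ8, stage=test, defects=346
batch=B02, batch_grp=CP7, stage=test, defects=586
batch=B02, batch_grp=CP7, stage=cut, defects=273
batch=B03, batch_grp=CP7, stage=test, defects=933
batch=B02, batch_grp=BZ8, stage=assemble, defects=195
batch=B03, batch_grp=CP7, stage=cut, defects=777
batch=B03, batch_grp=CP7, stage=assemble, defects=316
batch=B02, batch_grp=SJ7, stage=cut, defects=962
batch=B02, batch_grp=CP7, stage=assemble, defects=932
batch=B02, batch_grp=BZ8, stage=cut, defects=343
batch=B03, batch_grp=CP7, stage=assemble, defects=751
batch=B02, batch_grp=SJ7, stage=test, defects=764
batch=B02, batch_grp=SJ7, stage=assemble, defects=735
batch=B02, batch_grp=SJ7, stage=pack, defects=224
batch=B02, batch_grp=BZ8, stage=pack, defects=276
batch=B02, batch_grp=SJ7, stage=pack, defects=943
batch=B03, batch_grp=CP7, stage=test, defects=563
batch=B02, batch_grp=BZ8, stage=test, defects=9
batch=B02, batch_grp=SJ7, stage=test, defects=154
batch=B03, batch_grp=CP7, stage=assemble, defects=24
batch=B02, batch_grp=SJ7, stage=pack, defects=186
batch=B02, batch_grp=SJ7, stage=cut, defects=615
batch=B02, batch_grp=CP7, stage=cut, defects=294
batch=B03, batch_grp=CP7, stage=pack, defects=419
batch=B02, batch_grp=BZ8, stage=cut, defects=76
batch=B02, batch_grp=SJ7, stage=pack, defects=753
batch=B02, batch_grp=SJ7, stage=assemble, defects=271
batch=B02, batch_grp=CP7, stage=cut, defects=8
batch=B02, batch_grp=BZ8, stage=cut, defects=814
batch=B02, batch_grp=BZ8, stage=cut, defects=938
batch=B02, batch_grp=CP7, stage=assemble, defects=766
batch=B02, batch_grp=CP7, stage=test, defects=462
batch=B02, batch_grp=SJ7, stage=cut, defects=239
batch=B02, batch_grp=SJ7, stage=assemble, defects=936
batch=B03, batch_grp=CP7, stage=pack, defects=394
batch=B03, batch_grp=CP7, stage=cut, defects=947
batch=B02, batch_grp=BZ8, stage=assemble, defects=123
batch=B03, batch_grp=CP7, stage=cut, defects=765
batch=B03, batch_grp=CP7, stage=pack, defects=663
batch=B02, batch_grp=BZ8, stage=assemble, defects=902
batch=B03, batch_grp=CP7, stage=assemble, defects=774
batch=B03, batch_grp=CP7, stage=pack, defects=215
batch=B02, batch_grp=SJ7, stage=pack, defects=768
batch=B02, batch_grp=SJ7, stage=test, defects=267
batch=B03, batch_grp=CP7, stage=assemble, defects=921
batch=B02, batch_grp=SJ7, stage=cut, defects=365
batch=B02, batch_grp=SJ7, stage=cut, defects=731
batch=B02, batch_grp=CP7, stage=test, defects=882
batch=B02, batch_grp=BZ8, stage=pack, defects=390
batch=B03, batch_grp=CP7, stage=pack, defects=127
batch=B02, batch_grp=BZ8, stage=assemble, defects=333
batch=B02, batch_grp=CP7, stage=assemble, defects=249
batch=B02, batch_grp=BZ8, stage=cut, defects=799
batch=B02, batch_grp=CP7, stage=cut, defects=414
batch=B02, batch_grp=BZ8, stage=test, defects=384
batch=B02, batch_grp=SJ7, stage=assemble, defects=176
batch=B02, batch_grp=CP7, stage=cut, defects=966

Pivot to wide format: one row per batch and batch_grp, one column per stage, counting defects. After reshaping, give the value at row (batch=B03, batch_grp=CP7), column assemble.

6

Rows with batch=B03, batch_grp=CP7 and stage=assemble: defects values are 392, 316, 751, 24, 774, 921.
6 rows match — count = 6.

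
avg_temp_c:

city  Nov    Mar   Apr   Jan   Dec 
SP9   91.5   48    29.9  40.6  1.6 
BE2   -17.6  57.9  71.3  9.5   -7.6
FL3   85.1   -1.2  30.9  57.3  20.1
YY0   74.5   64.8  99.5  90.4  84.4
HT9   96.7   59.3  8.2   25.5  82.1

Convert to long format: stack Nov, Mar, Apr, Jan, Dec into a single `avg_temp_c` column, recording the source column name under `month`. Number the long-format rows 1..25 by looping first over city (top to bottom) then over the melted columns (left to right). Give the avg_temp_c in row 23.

25 rows total (5 × 5). Row 23: index ⌊(23-1)/5⌋ = 4 into city → HT9; (23-1) mod 5 = 2 into the melted columns → Apr.
So row 23 is (HT9, Apr, 8.2); avg_temp_c = 8.2.

8.2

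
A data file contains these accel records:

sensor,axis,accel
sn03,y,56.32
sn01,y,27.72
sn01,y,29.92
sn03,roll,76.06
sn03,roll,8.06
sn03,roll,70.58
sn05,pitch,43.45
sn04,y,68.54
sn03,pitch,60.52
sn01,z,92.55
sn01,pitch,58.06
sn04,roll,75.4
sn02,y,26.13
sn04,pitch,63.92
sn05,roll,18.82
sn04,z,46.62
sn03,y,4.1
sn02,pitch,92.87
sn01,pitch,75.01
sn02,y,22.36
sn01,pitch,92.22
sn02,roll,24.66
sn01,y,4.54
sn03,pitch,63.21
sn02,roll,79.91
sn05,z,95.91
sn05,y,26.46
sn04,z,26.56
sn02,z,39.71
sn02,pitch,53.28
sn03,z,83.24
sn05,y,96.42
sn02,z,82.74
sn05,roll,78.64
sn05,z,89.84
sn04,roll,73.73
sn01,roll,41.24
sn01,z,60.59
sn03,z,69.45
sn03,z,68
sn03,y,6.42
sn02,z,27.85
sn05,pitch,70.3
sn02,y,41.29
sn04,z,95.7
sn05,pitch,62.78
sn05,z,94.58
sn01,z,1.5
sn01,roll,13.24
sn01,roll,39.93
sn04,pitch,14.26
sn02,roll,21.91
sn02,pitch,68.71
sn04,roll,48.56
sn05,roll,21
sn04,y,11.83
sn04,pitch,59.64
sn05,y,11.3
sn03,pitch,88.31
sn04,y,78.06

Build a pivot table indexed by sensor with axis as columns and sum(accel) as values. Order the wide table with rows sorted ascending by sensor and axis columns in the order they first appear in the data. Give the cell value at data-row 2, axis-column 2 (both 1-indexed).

126.48

With rows sorted ascending by sensor, row 2 is sensor=sn02. axis columns in first-appearance order: y, roll, pitch, z; column 2 is roll.
Long rows with sensor=sn02, axis=roll: 24.66 + 79.91 + 21.91 = 126.48.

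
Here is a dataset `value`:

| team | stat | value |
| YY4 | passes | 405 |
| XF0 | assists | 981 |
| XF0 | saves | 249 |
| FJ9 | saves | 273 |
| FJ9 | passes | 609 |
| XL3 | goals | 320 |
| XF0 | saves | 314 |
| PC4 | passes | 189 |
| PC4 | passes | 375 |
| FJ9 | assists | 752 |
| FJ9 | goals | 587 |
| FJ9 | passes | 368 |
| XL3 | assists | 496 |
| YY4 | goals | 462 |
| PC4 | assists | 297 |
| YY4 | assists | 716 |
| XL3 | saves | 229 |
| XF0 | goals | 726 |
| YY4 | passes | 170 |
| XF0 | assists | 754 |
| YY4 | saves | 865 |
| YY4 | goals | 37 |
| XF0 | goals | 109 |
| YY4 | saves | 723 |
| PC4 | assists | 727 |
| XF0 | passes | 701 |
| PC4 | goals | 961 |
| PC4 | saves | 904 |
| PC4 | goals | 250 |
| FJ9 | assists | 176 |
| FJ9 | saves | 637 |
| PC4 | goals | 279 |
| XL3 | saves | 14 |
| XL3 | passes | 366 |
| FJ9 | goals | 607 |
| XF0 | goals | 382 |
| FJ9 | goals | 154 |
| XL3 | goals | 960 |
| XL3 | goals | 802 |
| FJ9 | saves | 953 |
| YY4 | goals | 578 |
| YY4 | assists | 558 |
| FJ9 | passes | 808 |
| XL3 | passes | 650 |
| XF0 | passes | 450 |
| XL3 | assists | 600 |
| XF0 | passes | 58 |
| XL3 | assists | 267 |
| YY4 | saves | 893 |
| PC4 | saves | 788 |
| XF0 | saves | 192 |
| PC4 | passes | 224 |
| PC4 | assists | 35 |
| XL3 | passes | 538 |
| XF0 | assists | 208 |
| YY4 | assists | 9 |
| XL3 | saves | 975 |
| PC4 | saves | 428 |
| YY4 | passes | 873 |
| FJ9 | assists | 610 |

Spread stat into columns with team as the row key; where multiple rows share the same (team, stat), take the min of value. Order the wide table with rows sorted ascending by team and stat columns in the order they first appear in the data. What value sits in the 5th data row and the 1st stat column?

170

With rows sorted ascending by team, row 5 is team=YY4. stat columns in first-appearance order: passes, assists, saves, goals; column 1 is passes.
Long rows with team=YY4, stat=passes: min(405, 170, 873) = 170.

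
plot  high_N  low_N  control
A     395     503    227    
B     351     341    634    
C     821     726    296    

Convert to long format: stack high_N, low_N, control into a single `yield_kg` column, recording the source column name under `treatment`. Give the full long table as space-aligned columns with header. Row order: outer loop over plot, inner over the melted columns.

Each (plot, column) pair becomes one row: 3 × 3 = 9 rows.
For example, (A, high_N) → yield_kg=395.

plot  treatment  yield_kg
A     high_N     395     
A     low_N      503     
A     control    227     
B     high_N     351     
B     low_N      341     
B     control    634     
C     high_N     821     
C     low_N      726     
C     control    296     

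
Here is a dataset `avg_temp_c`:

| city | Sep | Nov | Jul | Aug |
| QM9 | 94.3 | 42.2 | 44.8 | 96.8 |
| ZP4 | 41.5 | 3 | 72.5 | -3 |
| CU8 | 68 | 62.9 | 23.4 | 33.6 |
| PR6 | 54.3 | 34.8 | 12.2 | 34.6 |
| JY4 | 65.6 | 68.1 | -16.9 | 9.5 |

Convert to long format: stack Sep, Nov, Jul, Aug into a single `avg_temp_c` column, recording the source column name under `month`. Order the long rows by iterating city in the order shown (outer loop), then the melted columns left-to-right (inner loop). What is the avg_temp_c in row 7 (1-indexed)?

72.5

20 rows total (5 × 4). Row 7: index ⌊(7-1)/4⌋ = 1 into city → ZP4; (7-1) mod 4 = 2 into the melted columns → Jul.
So row 7 is (ZP4, Jul, 72.5); avg_temp_c = 72.5.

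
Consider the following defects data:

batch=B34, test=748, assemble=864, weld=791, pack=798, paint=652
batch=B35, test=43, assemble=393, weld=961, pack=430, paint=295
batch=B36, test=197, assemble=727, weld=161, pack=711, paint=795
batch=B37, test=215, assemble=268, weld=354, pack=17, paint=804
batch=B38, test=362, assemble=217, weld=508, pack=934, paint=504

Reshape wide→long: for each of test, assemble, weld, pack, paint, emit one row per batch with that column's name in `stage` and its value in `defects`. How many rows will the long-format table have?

25

5 batch values × 5 melted columns = 25 rows.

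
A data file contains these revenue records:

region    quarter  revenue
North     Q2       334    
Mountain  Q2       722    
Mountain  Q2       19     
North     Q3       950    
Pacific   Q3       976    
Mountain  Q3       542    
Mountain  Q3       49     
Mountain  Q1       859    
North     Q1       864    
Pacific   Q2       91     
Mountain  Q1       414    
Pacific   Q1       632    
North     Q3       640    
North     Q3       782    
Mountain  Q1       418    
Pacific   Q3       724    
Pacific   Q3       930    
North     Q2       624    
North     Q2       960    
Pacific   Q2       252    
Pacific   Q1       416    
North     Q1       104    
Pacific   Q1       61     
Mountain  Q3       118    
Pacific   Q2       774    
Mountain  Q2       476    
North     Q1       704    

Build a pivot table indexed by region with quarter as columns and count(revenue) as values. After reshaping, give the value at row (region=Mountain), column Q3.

3

Rows with region=Mountain and quarter=Q3: revenue values are 542, 49, 118.
3 rows match — count = 3.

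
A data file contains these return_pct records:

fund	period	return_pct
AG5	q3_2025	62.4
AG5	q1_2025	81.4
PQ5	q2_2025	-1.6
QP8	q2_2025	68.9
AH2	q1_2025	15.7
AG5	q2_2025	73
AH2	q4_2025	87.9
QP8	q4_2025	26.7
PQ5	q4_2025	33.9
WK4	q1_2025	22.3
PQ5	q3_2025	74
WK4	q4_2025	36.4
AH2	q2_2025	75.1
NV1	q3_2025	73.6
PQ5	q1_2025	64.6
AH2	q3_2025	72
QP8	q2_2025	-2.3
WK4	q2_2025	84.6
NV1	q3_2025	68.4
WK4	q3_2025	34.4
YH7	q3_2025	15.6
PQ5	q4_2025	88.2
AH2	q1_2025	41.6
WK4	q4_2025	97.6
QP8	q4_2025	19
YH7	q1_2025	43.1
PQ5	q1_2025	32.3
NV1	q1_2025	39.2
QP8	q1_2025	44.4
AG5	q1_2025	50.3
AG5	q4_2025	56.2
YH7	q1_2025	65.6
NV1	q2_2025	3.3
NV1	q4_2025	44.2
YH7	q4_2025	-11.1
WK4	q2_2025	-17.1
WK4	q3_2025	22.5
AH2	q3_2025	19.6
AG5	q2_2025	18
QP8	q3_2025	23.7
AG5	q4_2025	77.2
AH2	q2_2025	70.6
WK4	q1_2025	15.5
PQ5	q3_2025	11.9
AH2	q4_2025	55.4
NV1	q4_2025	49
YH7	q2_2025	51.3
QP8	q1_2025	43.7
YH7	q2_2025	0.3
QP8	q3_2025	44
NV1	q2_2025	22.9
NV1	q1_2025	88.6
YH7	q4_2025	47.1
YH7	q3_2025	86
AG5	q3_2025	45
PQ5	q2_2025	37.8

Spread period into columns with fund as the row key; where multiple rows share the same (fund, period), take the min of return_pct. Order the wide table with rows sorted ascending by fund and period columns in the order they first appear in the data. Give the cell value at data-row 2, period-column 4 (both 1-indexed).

With rows sorted ascending by fund, row 2 is fund=AH2. period columns in first-appearance order: q3_2025, q1_2025, q2_2025, q4_2025; column 4 is q4_2025.
Long rows with fund=AH2, period=q4_2025: min(87.9, 55.4) = 55.4.

55.4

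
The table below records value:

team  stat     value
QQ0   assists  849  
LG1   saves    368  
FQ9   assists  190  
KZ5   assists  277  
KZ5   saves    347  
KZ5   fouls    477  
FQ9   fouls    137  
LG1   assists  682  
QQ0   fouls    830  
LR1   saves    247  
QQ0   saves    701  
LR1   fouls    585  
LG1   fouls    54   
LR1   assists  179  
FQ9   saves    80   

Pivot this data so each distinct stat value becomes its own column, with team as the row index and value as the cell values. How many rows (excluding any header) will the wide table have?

5 distinct team values → 5 rows.

5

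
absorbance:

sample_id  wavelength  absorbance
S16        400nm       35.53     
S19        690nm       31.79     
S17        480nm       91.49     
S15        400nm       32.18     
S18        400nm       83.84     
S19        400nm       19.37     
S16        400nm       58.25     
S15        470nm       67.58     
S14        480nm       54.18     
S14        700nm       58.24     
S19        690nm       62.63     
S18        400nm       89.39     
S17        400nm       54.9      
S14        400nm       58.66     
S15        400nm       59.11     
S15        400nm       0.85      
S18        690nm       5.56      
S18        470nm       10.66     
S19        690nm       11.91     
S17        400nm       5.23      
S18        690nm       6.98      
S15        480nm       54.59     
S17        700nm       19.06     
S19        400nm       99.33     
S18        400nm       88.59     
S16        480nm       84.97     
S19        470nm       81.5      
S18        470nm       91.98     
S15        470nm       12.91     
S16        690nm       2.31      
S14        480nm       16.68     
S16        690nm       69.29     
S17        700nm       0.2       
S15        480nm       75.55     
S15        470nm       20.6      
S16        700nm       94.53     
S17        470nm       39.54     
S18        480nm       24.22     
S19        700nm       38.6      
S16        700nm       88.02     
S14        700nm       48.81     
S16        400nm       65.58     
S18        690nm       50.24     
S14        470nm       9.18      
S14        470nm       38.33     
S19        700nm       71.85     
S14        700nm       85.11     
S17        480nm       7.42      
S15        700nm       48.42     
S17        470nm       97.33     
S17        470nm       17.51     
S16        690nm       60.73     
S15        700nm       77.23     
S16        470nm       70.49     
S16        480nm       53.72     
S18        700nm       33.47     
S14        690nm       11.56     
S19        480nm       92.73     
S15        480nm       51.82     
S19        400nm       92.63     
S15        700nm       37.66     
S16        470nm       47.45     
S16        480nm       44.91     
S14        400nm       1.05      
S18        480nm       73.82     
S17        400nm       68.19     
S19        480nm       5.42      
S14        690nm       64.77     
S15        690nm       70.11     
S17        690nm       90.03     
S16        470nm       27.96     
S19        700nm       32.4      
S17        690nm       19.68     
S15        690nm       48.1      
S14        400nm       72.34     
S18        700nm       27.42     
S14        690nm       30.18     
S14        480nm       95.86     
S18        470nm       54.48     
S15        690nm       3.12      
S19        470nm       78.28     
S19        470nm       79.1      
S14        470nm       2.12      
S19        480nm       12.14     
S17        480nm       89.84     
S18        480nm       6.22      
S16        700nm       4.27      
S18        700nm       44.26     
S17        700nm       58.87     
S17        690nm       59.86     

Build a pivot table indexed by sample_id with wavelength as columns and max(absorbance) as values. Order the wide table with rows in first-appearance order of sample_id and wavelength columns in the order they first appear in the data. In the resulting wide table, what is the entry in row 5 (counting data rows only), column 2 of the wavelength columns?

With rows in first-appearance order of sample_id, row 5 is sample_id=S18. wavelength columns in first-appearance order: 400nm, 690nm, 480nm, 470nm, 700nm; column 2 is 690nm.
Long rows with sample_id=S18, wavelength=690nm: max(5.56, 6.98, 50.24) = 50.24.

50.24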